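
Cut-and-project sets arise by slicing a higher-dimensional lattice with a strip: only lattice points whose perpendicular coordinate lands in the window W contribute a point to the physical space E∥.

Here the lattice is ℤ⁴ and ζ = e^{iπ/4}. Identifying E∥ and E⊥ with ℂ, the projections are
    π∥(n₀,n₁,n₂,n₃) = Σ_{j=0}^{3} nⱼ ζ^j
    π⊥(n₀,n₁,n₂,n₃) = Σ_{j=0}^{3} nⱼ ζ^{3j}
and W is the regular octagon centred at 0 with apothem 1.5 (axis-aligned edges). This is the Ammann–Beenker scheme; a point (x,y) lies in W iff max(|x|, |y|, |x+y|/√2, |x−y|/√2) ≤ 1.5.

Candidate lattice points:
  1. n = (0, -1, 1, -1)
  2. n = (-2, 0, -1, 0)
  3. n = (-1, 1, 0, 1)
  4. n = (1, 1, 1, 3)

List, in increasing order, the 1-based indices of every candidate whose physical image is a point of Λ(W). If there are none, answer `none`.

π⊥(n) = n₀ + n₁ζ³ + n₂ζ⁶ + n₃ζ⁹ where ζ = e^{iπ/4}.
candidate 1: n = (0, -1, 1, -1) → π⊥ ≈ (+0.000000, -2.414214); max(|x|,|y|,|x±y|/√2) = 2.414214 > 1.5 ⇒ ∉ W
candidate 2: n = (-2, 0, -1, 0) → π⊥ ≈ (-2.000000, +1.000000); max(|x|,|y|,|x±y|/√2) = 2.121320 > 1.5 ⇒ ∉ W
candidate 3: n = (-1, 1, 0, 1) → π⊥ ≈ (-1.000000, +1.414214); max(|x|,|y|,|x±y|/√2) = 1.707107 > 1.5 ⇒ ∉ W
candidate 4: n = (1, 1, 1, 3) → π⊥ ≈ (+2.414214, +1.828427); max(|x|,|y|,|x±y|/√2) = 3.000000 > 1.5 ⇒ ∉ W

none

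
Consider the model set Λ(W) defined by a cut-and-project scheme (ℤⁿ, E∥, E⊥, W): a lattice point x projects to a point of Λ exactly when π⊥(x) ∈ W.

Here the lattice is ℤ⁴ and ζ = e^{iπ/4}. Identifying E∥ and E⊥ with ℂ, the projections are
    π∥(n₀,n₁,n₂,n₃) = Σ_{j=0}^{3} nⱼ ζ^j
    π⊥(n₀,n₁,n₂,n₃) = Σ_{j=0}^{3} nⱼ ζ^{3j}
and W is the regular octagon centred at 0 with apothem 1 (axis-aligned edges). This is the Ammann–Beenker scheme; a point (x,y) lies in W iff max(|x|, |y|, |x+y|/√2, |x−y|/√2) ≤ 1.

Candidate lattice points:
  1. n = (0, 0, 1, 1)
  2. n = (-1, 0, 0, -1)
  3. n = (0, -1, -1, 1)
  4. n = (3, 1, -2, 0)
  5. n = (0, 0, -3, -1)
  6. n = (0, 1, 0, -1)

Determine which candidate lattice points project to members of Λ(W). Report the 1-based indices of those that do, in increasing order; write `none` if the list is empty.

Internal map: ζ^{3j} for j=0..3 gives (1,0), (−√2/2,√2/2), (0,−1), (√2/2,√2/2).
#1 (0, 0, 1, 1): internal (0.707107, -0.292893); octagon support 0.707107 vs apothem 1 → ∈ W
#2 (-1, 0, 0, -1): internal (-1.707107, -0.707107); octagon support 1.707107 vs apothem 1 → ∉ W
#3 (0, -1, -1, 1): internal (1.414214, 1.000000); octagon support 1.707107 vs apothem 1 → ∉ W
#4 (3, 1, -2, 0): internal (2.292893, 2.707107); octagon support 3.535534 vs apothem 1 → ∉ W
#5 (0, 0, -3, -1): internal (-0.707107, 2.292893); octagon support 2.292893 vs apothem 1 → ∉ W
#6 (0, 1, 0, -1): internal (-1.414214, 0.000000); octagon support 1.414214 vs apothem 1 → ∉ W

1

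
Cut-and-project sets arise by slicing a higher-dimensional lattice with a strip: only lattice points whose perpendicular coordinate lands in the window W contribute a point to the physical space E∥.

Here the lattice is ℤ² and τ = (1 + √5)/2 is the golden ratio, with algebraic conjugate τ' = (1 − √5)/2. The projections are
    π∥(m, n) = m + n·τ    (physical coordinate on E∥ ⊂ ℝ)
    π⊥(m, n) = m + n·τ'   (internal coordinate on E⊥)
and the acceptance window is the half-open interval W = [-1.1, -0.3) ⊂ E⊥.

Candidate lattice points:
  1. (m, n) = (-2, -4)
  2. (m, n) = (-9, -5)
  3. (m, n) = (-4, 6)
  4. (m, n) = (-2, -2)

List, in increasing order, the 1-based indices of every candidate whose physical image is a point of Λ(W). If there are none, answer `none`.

4

Compute τ' = (1−√5)/2 = -0.6180, so π⊥(m,n) = m -0.6180·n.
#1 (-2,-4): internal coord -2 + (-4)·τ' = +0.4721; +0.4721 ∉ [-1.1, -0.3) → out
#2 (-9,-5): internal coord -9 + (-5)·τ' = -5.9098; -5.9098 ∉ [-1.1, -0.3) → out
#3 (-4,6): internal coord -4 + (6)·τ' = -7.7082; -7.7082 ∉ [-1.1, -0.3) → out
#4 (-2,-2): internal coord -2 + (-2)·τ' = -0.7639; -0.7639 ∈ [-1.1, -0.3) → IN Λ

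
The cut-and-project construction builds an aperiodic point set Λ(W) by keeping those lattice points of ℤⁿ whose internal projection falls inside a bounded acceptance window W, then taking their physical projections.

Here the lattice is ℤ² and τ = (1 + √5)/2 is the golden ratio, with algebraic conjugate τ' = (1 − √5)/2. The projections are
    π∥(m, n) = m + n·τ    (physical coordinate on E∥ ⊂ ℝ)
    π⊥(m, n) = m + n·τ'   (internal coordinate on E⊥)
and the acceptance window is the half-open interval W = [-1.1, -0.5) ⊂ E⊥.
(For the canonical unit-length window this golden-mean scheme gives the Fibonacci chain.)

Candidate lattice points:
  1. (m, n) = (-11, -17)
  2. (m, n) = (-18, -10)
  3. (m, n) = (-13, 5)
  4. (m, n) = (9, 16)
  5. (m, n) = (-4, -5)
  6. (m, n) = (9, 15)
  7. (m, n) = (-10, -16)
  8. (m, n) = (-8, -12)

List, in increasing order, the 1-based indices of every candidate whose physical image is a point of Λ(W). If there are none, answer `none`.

Compute τ' = (1−√5)/2 = -0.61803, so π⊥(m,n) = m -0.61803·n.
#1 (-11,-17): internal coord -11 + (-17)·τ' = -0.49342; -0.49342 ∉ [-1.1, -0.5) → out
#2 (-18,-10): internal coord -18 + (-10)·τ' = -11.81966; -11.81966 ∉ [-1.1, -0.5) → out
#3 (-13,5): internal coord -13 + (5)·τ' = -16.09017; -16.09017 ∉ [-1.1, -0.5) → out
#4 (9,16): internal coord 9 + (16)·τ' = -0.88854; -0.88854 ∈ [-1.1, -0.5) → IN Λ
#5 (-4,-5): internal coord -4 + (-5)·τ' = -0.90983; -0.90983 ∈ [-1.1, -0.5) → IN Λ
#6 (9,15): internal coord 9 + (15)·τ' = -0.27051; -0.27051 ∉ [-1.1, -0.5) → out
#7 (-10,-16): internal coord -10 + (-16)·τ' = -0.11146; -0.11146 ∉ [-1.1, -0.5) → out
#8 (-8,-12): internal coord -8 + (-12)·τ' = -0.58359; -0.58359 ∈ [-1.1, -0.5) → IN Λ

4, 5, 8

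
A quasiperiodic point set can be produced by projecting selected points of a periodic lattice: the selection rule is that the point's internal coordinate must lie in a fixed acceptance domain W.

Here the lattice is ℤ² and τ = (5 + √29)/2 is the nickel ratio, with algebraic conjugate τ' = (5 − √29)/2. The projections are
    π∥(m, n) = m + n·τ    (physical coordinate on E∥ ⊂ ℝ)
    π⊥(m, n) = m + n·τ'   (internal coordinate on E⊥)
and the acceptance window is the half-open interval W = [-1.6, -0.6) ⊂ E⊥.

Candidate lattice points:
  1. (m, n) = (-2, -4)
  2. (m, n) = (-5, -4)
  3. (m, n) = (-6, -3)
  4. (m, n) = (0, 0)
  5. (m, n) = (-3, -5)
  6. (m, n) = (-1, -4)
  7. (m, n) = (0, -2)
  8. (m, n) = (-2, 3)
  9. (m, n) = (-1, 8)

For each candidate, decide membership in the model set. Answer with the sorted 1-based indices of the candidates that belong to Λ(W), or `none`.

τ' = (5−√29)/2 ≈ -0.19258.
candidate 1: (m,n)=(-2,-4) → π∥ = -2-4·τ ≈ -22.77033, π⊥ = -2-4·τ' ≈ -1.22967 ∈ [-1.6, -0.6) ⇒ IN Λ
candidate 2: (m,n)=(-5,-4) → π∥ = -5-4·τ ≈ -25.77033, π⊥ = -5-4·τ' ≈ -4.22967 ∉ [-1.6, -0.6) ⇒ out
candidate 3: (m,n)=(-6,-3) → π∥ = -6-3·τ ≈ -21.57775, π⊥ = -6-3·τ' ≈ -5.42225 ∉ [-1.6, -0.6) ⇒ out
candidate 4: (m,n)=(0,0) → π∥ = 0+0·τ ≈ 0.00000, π⊥ = 0+0·τ' ≈ 0.00000 ∉ [-1.6, -0.6) ⇒ out
candidate 5: (m,n)=(-3,-5) → π∥ = -3-5·τ ≈ -28.96291, π⊥ = -3-5·τ' ≈ -2.03709 ∉ [-1.6, -0.6) ⇒ out
candidate 6: (m,n)=(-1,-4) → π∥ = -1-4·τ ≈ -21.77033, π⊥ = -1-4·τ' ≈ -0.22967 ∉ [-1.6, -0.6) ⇒ out
candidate 7: (m,n)=(0,-2) → π∥ = 0-2·τ ≈ -10.38516, π⊥ = 0-2·τ' ≈ 0.38516 ∉ [-1.6, -0.6) ⇒ out
candidate 8: (m,n)=(-2,3) → π∥ = -2+3·τ ≈ 13.57775, π⊥ = -2+3·τ' ≈ -2.57775 ∉ [-1.6, -0.6) ⇒ out
candidate 9: (m,n)=(-1,8) → π∥ = -1+8·τ ≈ 40.54066, π⊥ = -1+8·τ' ≈ -2.54066 ∉ [-1.6, -0.6) ⇒ out

1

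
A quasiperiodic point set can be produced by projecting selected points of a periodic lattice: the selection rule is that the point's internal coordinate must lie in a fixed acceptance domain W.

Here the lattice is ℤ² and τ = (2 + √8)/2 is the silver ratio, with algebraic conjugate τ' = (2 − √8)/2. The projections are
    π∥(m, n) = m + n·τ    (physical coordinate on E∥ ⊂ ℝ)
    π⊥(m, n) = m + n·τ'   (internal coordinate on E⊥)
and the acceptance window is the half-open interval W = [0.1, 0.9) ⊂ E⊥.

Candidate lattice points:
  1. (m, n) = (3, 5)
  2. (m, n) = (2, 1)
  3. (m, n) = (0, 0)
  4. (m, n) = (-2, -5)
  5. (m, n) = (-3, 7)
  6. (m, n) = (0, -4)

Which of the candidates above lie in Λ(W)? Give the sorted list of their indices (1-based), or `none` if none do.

Compute τ' = (2−√8)/2 = -0.41421, so π⊥(m,n) = m -0.41421·n.
#1 (3,5): internal coord 3 + (5)·τ' = +0.92893; +0.92893 ∉ [0.1, 0.9) → out
#2 (2,1): internal coord 2 + (1)·τ' = +1.58579; +1.58579 ∉ [0.1, 0.9) → out
#3 (0,0): internal coord 0 + (0)·τ' = +0.00000; +0.00000 ∉ [0.1, 0.9) → out
#4 (-2,-5): internal coord -2 + (-5)·τ' = +0.07107; +0.07107 ∉ [0.1, 0.9) → out
#5 (-3,7): internal coord -3 + (7)·τ' = -5.89949; -5.89949 ∉ [0.1, 0.9) → out
#6 (0,-4): internal coord 0 + (-4)·τ' = +1.65685; +1.65685 ∉ [0.1, 0.9) → out

none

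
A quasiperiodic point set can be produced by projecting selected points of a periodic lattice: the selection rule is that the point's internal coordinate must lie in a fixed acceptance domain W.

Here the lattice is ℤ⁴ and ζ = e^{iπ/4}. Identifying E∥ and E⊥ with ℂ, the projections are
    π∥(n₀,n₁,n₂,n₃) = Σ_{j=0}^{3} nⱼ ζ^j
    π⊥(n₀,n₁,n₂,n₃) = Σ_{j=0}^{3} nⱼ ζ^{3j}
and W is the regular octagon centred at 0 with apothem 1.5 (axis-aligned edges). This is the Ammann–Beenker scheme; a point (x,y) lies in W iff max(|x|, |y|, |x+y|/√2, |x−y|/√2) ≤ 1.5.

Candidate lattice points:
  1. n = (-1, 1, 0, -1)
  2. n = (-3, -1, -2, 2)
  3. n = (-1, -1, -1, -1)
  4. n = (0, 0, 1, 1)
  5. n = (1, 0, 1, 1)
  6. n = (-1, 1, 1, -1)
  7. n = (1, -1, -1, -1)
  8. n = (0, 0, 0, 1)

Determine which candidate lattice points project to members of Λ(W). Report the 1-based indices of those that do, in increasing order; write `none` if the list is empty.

3, 4, 7, 8

With ζ = e^{iπ/4} the internal vectors are ζ^0,ζ^3,ζ^6,ζ^9.
#1 (-1, 1, 0, -1): internal (-2.41421, 0.00000); octagon support 2.41421 vs apothem 1.5 → ∉ W
#2 (-3, -1, -2, 2): internal (-0.87868, 2.70711); octagon support 2.70711 vs apothem 1.5 → ∉ W
#3 (-1, -1, -1, -1): internal (-1.00000, -0.41421); octagon support 1.00000 vs apothem 1.5 → ∈ W
#4 (0, 0, 1, 1): internal (0.70711, -0.29289); octagon support 0.70711 vs apothem 1.5 → ∈ W
#5 (1, 0, 1, 1): internal (1.70711, -0.29289); octagon support 1.70711 vs apothem 1.5 → ∉ W
#6 (-1, 1, 1, -1): internal (-2.41421, -1.00000); octagon support 2.41421 vs apothem 1.5 → ∉ W
#7 (1, -1, -1, -1): internal (1.00000, -0.41421); octagon support 1.00000 vs apothem 1.5 → ∈ W
#8 (0, 0, 0, 1): internal (0.70711, 0.70711); octagon support 1.00000 vs apothem 1.5 → ∈ W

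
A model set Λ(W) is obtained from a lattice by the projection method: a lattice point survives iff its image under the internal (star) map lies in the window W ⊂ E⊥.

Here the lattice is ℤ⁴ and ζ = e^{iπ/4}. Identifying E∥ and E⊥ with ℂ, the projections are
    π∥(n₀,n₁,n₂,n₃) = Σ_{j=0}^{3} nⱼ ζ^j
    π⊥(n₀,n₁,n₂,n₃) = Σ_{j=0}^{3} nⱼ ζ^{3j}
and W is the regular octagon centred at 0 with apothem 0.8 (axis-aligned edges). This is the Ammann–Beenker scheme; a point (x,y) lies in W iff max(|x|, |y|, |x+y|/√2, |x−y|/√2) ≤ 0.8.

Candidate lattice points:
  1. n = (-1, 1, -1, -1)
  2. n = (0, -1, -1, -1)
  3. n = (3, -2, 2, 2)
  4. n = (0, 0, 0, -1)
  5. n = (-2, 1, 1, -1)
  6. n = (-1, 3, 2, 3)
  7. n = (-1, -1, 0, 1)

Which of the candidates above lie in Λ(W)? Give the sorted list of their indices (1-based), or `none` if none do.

2, 7

With ζ = e^{iπ/4} the internal vectors are ζ^0,ζ^3,ζ^6,ζ^9.
#1 (-1, 1, -1, -1): internal (-2.41421, 1.00000); octagon support 2.41421 vs apothem 0.8 → ∉ W
#2 (0, -1, -1, -1): internal (0.00000, -0.41421); octagon support 0.41421 vs apothem 0.8 → ∈ W
#3 (3, -2, 2, 2): internal (5.82843, -2.00000); octagon support 5.82843 vs apothem 0.8 → ∉ W
#4 (0, 0, 0, -1): internal (-0.70711, -0.70711); octagon support 1.00000 vs apothem 0.8 → ∉ W
#5 (-2, 1, 1, -1): internal (-3.41421, -1.00000); octagon support 3.41421 vs apothem 0.8 → ∉ W
#6 (-1, 3, 2, 3): internal (-1.00000, 2.24264); octagon support 2.29289 vs apothem 0.8 → ∉ W
#7 (-1, -1, 0, 1): internal (0.41421, 0.00000); octagon support 0.41421 vs apothem 0.8 → ∈ W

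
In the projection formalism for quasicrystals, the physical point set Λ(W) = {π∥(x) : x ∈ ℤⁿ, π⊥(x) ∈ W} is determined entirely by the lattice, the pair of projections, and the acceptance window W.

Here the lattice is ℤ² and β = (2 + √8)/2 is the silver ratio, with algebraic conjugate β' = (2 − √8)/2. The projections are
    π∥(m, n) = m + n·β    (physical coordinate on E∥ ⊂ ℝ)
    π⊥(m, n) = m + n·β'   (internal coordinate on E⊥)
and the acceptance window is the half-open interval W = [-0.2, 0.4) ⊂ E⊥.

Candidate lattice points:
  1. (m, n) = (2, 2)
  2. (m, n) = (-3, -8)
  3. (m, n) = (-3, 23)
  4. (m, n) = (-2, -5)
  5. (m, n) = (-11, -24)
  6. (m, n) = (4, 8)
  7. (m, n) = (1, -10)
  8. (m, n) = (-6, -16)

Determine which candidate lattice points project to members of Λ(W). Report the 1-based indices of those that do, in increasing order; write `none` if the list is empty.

2, 4

Compute β' = (2−√8)/2 = -0.41421, so π⊥(m,n) = m -0.41421·n.
#1 (2,2): internal coord 2 + (2)·β' = +1.17157; +1.17157 ∉ [-0.2, 0.4) → out
#2 (-3,-8): internal coord -3 + (-8)·β' = +0.31371; +0.31371 ∈ [-0.2, 0.4) → IN Λ
#3 (-3,23): internal coord -3 + (23)·β' = -12.52691; -12.52691 ∉ [-0.2, 0.4) → out
#4 (-2,-5): internal coord -2 + (-5)·β' = +0.07107; +0.07107 ∈ [-0.2, 0.4) → IN Λ
#5 (-11,-24): internal coord -11 + (-24)·β' = -1.05887; -1.05887 ∉ [-0.2, 0.4) → out
#6 (4,8): internal coord 4 + (8)·β' = +0.68629; +0.68629 ∉ [-0.2, 0.4) → out
#7 (1,-10): internal coord 1 + (-10)·β' = +5.14214; +5.14214 ∉ [-0.2, 0.4) → out
#8 (-6,-16): internal coord -6 + (-16)·β' = +0.62742; +0.62742 ∉ [-0.2, 0.4) → out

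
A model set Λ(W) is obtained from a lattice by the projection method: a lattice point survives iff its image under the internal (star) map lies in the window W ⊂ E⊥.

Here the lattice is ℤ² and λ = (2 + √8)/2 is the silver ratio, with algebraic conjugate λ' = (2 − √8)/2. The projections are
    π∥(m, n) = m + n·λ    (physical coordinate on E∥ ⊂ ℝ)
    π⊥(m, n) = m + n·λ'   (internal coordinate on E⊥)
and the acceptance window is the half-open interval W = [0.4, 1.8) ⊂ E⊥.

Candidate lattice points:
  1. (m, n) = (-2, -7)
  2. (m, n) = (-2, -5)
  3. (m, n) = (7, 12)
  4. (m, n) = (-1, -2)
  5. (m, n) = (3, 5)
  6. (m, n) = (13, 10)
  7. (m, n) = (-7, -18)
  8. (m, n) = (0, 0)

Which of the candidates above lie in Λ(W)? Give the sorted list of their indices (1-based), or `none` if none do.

Compute λ' = (2−√8)/2 = -0.4142, so π⊥(m,n) = m -0.4142·n.
[1] lift (-2,-7): star map gives 0.8995; window check 0.4 ≤ 0.8995 < 1.8 is true → IN Λ
[2] lift (-2,-5): star map gives 0.0711; window check 0.4 ≤ 0.0711 < 1.8 is false → out
[3] lift (7,12): star map gives 2.0294; window check 0.4 ≤ 2.0294 < 1.8 is false → out
[4] lift (-1,-2): star map gives -0.1716; window check 0.4 ≤ -0.1716 < 1.8 is false → out
[5] lift (3,5): star map gives 0.9289; window check 0.4 ≤ 0.9289 < 1.8 is true → IN Λ
[6] lift (13,10): star map gives 8.8579; window check 0.4 ≤ 8.8579 < 1.8 is false → out
[7] lift (-7,-18): star map gives 0.4558; window check 0.4 ≤ 0.4558 < 1.8 is true → IN Λ
[8] lift (0,0): star map gives 0.0000; window check 0.4 ≤ 0.0000 < 1.8 is false → out

1, 5, 7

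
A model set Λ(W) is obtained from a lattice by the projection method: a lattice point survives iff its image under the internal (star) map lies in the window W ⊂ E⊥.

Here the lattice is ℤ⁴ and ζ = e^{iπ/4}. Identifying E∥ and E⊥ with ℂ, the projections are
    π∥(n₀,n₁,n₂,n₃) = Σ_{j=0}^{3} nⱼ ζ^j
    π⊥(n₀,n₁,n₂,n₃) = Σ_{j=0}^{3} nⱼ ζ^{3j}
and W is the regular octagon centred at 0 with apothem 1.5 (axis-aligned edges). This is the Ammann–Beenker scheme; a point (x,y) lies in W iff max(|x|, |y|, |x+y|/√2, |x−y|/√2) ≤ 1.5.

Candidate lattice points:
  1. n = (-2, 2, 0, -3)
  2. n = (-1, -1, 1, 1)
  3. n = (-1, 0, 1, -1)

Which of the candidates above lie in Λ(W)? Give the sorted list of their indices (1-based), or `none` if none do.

Internal map: ζ^{3j} for j=0..3 gives (1,0), (−√2/2,√2/2), (0,−1), (√2/2,√2/2).
candidate 1: n = (-2, 2, 0, -3) → π⊥ ≈ (-5.5355, -0.7071); max(|x|,|y|,|x±y|/√2) = 5.5355 > 1.5 ⇒ ∉ W
candidate 2: n = (-1, -1, 1, 1) → π⊥ ≈ (+0.4142, -1.0000); max(|x|,|y|,|x±y|/√2) = 1.0000 ≤ 1.5 ⇒ ∈ W
candidate 3: n = (-1, 0, 1, -1) → π⊥ ≈ (-1.7071, -1.7071); max(|x|,|y|,|x±y|/√2) = 2.4142 > 1.5 ⇒ ∉ W

2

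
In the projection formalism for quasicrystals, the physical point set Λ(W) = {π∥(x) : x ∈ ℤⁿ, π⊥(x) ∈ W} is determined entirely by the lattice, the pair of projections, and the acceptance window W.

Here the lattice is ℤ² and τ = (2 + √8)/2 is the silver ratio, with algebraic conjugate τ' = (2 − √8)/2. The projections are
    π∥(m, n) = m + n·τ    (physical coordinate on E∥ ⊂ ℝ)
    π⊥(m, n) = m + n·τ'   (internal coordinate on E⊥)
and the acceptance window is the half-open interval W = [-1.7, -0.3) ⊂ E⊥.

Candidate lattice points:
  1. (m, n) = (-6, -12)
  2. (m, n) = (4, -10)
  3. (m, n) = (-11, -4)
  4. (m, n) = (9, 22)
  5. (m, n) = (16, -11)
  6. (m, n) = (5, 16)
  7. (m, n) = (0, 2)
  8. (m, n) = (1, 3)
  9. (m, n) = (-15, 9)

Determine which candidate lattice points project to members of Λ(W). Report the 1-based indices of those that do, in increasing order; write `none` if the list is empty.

1, 6, 7

Compute τ' = (2−√8)/2 = -0.41421, so π⊥(m,n) = m -0.41421·n.
#1 (-6,-12): internal coord -6 + (-12)·τ' = -1.02944; -1.02944 ∈ [-1.7, -0.3) → IN Λ
#2 (4,-10): internal coord 4 + (-10)·τ' = +8.14214; +8.14214 ∉ [-1.7, -0.3) → out
#3 (-11,-4): internal coord -11 + (-4)·τ' = -9.34315; -9.34315 ∉ [-1.7, -0.3) → out
#4 (9,22): internal coord 9 + (22)·τ' = -0.11270; -0.11270 ∉ [-1.7, -0.3) → out
#5 (16,-11): internal coord 16 + (-11)·τ' = +20.55635; +20.55635 ∉ [-1.7, -0.3) → out
#6 (5,16): internal coord 5 + (16)·τ' = -1.62742; -1.62742 ∈ [-1.7, -0.3) → IN Λ
#7 (0,2): internal coord 0 + (2)·τ' = -0.82843; -0.82843 ∈ [-1.7, -0.3) → IN Λ
#8 (1,3): internal coord 1 + (3)·τ' = -0.24264; -0.24264 ∉ [-1.7, -0.3) → out
#9 (-15,9): internal coord -15 + (9)·τ' = -18.72792; -18.72792 ∉ [-1.7, -0.3) → out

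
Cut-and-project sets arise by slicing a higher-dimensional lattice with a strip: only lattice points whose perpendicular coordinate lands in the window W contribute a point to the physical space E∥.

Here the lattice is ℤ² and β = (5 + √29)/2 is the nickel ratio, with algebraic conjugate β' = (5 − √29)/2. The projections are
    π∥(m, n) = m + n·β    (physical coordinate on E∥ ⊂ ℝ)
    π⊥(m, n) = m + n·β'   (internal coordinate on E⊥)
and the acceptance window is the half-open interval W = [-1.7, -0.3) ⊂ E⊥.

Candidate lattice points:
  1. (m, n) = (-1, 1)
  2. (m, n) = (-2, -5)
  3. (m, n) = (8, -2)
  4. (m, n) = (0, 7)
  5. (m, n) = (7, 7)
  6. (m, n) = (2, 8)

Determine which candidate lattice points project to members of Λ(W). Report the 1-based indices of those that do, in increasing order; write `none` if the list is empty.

1, 2, 4

Compute β' = (5−√29)/2 = -0.1926, so π⊥(m,n) = m -0.1926·n.
#1 (-1,1): internal coord -1 + (1)·β' = -1.1926; -1.1926 ∈ [-1.7, -0.3) → IN Λ
#2 (-2,-5): internal coord -2 + (-5)·β' = -1.0371; -1.0371 ∈ [-1.7, -0.3) → IN Λ
#3 (8,-2): internal coord 8 + (-2)·β' = +8.3852; +8.3852 ∉ [-1.7, -0.3) → out
#4 (0,7): internal coord 0 + (7)·β' = -1.3481; -1.3481 ∈ [-1.7, -0.3) → IN Λ
#5 (7,7): internal coord 7 + (7)·β' = +5.6519; +5.6519 ∉ [-1.7, -0.3) → out
#6 (2,8): internal coord 2 + (8)·β' = +0.4593; +0.4593 ∉ [-1.7, -0.3) → out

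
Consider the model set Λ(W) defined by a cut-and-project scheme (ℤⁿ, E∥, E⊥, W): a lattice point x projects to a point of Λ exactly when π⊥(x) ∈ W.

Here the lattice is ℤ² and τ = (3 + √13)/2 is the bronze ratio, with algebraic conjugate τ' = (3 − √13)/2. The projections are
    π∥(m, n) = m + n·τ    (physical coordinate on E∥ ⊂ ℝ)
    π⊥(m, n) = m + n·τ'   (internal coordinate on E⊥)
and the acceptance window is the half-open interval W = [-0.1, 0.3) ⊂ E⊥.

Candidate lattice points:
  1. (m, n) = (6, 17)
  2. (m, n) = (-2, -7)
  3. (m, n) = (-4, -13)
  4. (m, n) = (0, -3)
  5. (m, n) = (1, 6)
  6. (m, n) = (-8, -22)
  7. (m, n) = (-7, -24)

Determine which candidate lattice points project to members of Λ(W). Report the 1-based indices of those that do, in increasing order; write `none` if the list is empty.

Numerically τ ≈ 3.30278 and τ' = −1/τ ≈ -0.30278.
[1] lift (6,17): star map gives 0.85281; window check -0.1 ≤ 0.85281 < 0.3 is false → out
[2] lift (-2,-7): star map gives 0.11943; window check -0.1 ≤ 0.11943 < 0.3 is true → IN Λ
[3] lift (-4,-13): star map gives -0.06392; window check -0.1 ≤ -0.06392 < 0.3 is true → IN Λ
[4] lift (0,-3): star map gives 0.90833; window check -0.1 ≤ 0.90833 < 0.3 is false → out
[5] lift (1,6): star map gives -0.81665; window check -0.1 ≤ -0.81665 < 0.3 is false → out
[6] lift (-8,-22): star map gives -1.33894; window check -0.1 ≤ -1.33894 < 0.3 is false → out
[7] lift (-7,-24): star map gives 0.26662; window check -0.1 ≤ 0.26662 < 0.3 is true → IN Λ

2, 3, 7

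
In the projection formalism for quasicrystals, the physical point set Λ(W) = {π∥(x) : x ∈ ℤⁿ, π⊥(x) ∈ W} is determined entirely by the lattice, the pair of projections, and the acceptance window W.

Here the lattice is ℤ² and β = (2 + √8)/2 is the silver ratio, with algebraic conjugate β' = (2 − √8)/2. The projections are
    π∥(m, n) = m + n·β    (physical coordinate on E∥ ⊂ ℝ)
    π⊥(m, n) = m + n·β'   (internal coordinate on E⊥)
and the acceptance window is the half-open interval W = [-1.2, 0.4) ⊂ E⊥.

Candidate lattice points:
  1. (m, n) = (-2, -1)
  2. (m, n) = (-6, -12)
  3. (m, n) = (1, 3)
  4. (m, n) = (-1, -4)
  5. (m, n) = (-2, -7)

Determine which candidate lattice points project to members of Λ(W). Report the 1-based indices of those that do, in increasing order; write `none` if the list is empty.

Numerically β ≈ 2.414214 and β' = −1/β ≈ -0.414214.
[1] lift (-2,-1): star map gives -1.585786; window check -1.2 ≤ -1.585786 < 0.4 is false → out
[2] lift (-6,-12): star map gives -1.029437; window check -1.2 ≤ -1.029437 < 0.4 is true → IN Λ
[3] lift (1,3): star map gives -0.242641; window check -1.2 ≤ -0.242641 < 0.4 is true → IN Λ
[4] lift (-1,-4): star map gives 0.656854; window check -1.2 ≤ 0.656854 < 0.4 is false → out
[5] lift (-2,-7): star map gives 0.899495; window check -1.2 ≤ 0.899495 < 0.4 is false → out

2, 3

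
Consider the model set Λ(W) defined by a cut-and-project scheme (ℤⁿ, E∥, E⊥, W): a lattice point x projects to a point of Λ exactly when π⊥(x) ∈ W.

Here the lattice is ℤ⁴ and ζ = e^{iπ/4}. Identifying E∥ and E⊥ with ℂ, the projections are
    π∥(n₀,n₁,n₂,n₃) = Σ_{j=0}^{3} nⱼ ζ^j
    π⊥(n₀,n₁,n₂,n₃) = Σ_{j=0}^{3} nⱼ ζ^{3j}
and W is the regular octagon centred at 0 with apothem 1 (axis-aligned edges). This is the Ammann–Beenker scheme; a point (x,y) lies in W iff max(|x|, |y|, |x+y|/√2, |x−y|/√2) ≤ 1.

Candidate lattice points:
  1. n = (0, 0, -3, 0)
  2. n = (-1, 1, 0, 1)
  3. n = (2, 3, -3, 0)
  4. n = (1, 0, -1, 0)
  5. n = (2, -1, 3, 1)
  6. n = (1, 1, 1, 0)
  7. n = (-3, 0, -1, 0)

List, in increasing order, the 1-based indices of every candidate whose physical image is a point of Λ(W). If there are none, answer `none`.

π⊥(n) = n₀ + n₁ζ³ + n₂ζ⁶ + n₃ζ⁹ where ζ = e^{iπ/4}.
candidate 1: n = (0, 0, -3, 0) → π⊥ ≈ (+0.00000, +3.00000); max(|x|,|y|,|x±y|/√2) = 3.00000 > 1 ⇒ ∉ W
candidate 2: n = (-1, 1, 0, 1) → π⊥ ≈ (-1.00000, +1.41421); max(|x|,|y|,|x±y|/√2) = 1.70711 > 1 ⇒ ∉ W
candidate 3: n = (2, 3, -3, 0) → π⊥ ≈ (-0.12132, +5.12132); max(|x|,|y|,|x±y|/√2) = 5.12132 > 1 ⇒ ∉ W
candidate 4: n = (1, 0, -1, 0) → π⊥ ≈ (+1.00000, +1.00000); max(|x|,|y|,|x±y|/√2) = 1.41421 > 1 ⇒ ∉ W
candidate 5: n = (2, -1, 3, 1) → π⊥ ≈ (+3.41421, -3.00000); max(|x|,|y|,|x±y|/√2) = 4.53553 > 1 ⇒ ∉ W
candidate 6: n = (1, 1, 1, 0) → π⊥ ≈ (+0.29289, -0.29289); max(|x|,|y|,|x±y|/√2) = 0.41421 ≤ 1 ⇒ ∈ W
candidate 7: n = (-3, 0, -1, 0) → π⊥ ≈ (-3.00000, +1.00000); max(|x|,|y|,|x±y|/√2) = 3.00000 > 1 ⇒ ∉ W

6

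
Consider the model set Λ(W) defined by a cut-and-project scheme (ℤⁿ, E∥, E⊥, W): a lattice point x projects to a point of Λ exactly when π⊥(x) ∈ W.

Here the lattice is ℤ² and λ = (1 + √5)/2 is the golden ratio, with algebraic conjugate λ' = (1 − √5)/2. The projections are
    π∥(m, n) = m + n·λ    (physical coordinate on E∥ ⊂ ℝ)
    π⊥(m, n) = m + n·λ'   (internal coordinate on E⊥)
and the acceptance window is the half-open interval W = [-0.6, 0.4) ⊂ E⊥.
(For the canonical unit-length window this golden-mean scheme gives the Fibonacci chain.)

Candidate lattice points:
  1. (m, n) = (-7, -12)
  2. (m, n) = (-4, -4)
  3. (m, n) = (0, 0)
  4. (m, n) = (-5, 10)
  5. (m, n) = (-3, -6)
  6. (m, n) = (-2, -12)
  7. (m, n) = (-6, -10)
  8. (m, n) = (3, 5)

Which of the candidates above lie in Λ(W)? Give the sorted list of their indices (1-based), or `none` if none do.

3, 7, 8

λ' = (1−√5)/2 ≈ -0.6180.
candidate 1: (m,n)=(-7,-12) → π∥ = -7-12·λ ≈ -26.4164, π⊥ = -7-12·λ' ≈ 0.4164 ∉ [-0.6, 0.4) ⇒ out
candidate 2: (m,n)=(-4,-4) → π∥ = -4-4·λ ≈ -10.4721, π⊥ = -4-4·λ' ≈ -1.5279 ∉ [-0.6, 0.4) ⇒ out
candidate 3: (m,n)=(0,0) → π∥ = 0+0·λ ≈ 0.0000, π⊥ = 0+0·λ' ≈ 0.0000 ∈ [-0.6, 0.4) ⇒ IN Λ
candidate 4: (m,n)=(-5,10) → π∥ = -5+10·λ ≈ 11.1803, π⊥ = -5+10·λ' ≈ -11.1803 ∉ [-0.6, 0.4) ⇒ out
candidate 5: (m,n)=(-3,-6) → π∥ = -3-6·λ ≈ -12.7082, π⊥ = -3-6·λ' ≈ 0.7082 ∉ [-0.6, 0.4) ⇒ out
candidate 6: (m,n)=(-2,-12) → π∥ = -2-12·λ ≈ -21.4164, π⊥ = -2-12·λ' ≈ 5.4164 ∉ [-0.6, 0.4) ⇒ out
candidate 7: (m,n)=(-6,-10) → π∥ = -6-10·λ ≈ -22.1803, π⊥ = -6-10·λ' ≈ 0.1803 ∈ [-0.6, 0.4) ⇒ IN Λ
candidate 8: (m,n)=(3,5) → π∥ = 3+5·λ ≈ 11.0902, π⊥ = 3+5·λ' ≈ -0.0902 ∈ [-0.6, 0.4) ⇒ IN Λ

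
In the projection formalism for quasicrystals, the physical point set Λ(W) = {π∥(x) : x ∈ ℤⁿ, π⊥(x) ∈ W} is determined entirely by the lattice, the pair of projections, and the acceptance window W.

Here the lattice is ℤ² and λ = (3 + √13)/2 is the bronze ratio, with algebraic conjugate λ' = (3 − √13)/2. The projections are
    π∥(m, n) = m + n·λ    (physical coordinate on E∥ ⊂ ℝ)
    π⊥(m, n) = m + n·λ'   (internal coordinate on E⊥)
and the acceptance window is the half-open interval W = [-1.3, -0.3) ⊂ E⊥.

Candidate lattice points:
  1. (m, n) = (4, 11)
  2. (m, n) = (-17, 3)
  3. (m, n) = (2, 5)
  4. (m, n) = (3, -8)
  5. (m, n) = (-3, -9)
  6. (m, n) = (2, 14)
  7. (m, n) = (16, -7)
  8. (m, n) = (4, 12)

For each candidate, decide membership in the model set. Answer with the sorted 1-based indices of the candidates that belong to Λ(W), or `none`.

none

Numerically λ ≈ 3.3028 and λ' = −1/λ ≈ -0.3028.
[1] lift (4,11): star map gives 0.6695; window check -1.3 ≤ 0.6695 < -0.3 is false → out
[2] lift (-17,3): star map gives -17.9083; window check -1.3 ≤ -17.9083 < -0.3 is false → out
[3] lift (2,5): star map gives 0.4861; window check -1.3 ≤ 0.4861 < -0.3 is false → out
[4] lift (3,-8): star map gives 5.4222; window check -1.3 ≤ 5.4222 < -0.3 is false → out
[5] lift (-3,-9): star map gives -0.2750; window check -1.3 ≤ -0.2750 < -0.3 is false → out
[6] lift (2,14): star map gives -2.2389; window check -1.3 ≤ -2.2389 < -0.3 is false → out
[7] lift (16,-7): star map gives 18.1194; window check -1.3 ≤ 18.1194 < -0.3 is false → out
[8] lift (4,12): star map gives 0.3667; window check -1.3 ≤ 0.3667 < -0.3 is false → out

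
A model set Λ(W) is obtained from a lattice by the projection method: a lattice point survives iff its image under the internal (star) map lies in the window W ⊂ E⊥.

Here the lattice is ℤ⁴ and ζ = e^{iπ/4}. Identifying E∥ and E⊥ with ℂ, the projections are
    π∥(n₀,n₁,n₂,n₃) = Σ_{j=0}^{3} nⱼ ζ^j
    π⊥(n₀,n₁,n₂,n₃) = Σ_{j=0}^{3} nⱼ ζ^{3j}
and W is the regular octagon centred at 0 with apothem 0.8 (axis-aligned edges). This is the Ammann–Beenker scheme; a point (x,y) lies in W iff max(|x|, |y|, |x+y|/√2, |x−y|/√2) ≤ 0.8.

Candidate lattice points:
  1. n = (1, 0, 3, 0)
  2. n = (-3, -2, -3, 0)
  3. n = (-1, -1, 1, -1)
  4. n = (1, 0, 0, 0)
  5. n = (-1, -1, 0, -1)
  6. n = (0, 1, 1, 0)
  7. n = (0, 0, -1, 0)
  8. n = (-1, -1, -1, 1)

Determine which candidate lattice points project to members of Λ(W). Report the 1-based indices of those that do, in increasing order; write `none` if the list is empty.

Internal map: ζ^{3j} for j=0..3 gives (1,0), (−√2/2,√2/2), (0,−1), (√2/2,√2/2).
candidate 1: n = (1, 0, 3, 0) → π⊥ ≈ (+1.00000, -3.00000); max(|x|,|y|,|x±y|/√2) = 3.00000 > 0.8 ⇒ ∉ W
candidate 2: n = (-3, -2, -3, 0) → π⊥ ≈ (-1.58579, +1.58579); max(|x|,|y|,|x±y|/√2) = 2.24264 > 0.8 ⇒ ∉ W
candidate 3: n = (-1, -1, 1, -1) → π⊥ ≈ (-1.00000, -2.41421); max(|x|,|y|,|x±y|/√2) = 2.41421 > 0.8 ⇒ ∉ W
candidate 4: n = (1, 0, 0, 0) → π⊥ ≈ (+1.00000, +0.00000); max(|x|,|y|,|x±y|/√2) = 1.00000 > 0.8 ⇒ ∉ W
candidate 5: n = (-1, -1, 0, -1) → π⊥ ≈ (-1.00000, -1.41421); max(|x|,|y|,|x±y|/√2) = 1.70711 > 0.8 ⇒ ∉ W
candidate 6: n = (0, 1, 1, 0) → π⊥ ≈ (-0.70711, -0.29289); max(|x|,|y|,|x±y|/√2) = 0.70711 ≤ 0.8 ⇒ ∈ W
candidate 7: n = (0, 0, -1, 0) → π⊥ ≈ (+0.00000, +1.00000); max(|x|,|y|,|x±y|/√2) = 1.00000 > 0.8 ⇒ ∉ W
candidate 8: n = (-1, -1, -1, 1) → π⊥ ≈ (+0.41421, +1.00000); max(|x|,|y|,|x±y|/√2) = 1.00000 > 0.8 ⇒ ∉ W

6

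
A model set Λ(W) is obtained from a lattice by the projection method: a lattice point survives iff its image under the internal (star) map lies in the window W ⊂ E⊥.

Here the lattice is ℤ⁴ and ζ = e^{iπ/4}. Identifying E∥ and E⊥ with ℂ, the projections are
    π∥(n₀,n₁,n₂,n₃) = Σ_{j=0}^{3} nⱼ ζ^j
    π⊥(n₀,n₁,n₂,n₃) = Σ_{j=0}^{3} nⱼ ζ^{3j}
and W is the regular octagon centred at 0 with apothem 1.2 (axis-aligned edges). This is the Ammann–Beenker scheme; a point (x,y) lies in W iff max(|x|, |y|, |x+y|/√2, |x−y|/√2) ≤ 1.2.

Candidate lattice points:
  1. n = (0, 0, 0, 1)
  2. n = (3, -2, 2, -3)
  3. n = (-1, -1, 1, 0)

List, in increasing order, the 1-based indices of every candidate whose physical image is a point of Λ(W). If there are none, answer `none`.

With ζ = e^{iπ/4} the internal vectors are ζ^0,ζ^3,ζ^6,ζ^9.
#1 (0, 0, 0, 1): internal (0.7071, 0.7071); octagon support 1.0000 vs apothem 1.2 → ∈ W
#2 (3, -2, 2, -3): internal (2.2929, -5.5355); octagon support 5.5355 vs apothem 1.2 → ∉ W
#3 (-1, -1, 1, 0): internal (-0.2929, -1.7071); octagon support 1.7071 vs apothem 1.2 → ∉ W

1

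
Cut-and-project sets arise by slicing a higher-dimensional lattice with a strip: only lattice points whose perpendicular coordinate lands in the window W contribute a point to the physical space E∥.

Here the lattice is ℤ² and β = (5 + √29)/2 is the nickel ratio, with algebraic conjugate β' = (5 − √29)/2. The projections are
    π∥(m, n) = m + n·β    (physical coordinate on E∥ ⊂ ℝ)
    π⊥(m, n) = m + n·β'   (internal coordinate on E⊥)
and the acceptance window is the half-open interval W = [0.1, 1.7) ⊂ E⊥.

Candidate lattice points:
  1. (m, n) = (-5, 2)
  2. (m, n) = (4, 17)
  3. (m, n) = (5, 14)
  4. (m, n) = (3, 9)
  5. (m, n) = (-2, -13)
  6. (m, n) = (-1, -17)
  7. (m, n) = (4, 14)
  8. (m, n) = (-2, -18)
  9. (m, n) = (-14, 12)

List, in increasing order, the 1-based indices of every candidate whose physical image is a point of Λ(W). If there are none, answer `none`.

2, 4, 5, 7, 8

β' = (5−√29)/2 ≈ -0.19258.
[1] lift (-5,2): star map gives -5.38516; window check 0.1 ≤ -5.38516 < 1.7 is false → out
[2] lift (4,17): star map gives 0.72610; window check 0.1 ≤ 0.72610 < 1.7 is true → IN Λ
[3] lift (5,14): star map gives 2.30385; window check 0.1 ≤ 2.30385 < 1.7 is false → out
[4] lift (3,9): star map gives 1.26676; window check 0.1 ≤ 1.26676 < 1.7 is true → IN Λ
[5] lift (-2,-13): star map gives 0.50357; window check 0.1 ≤ 0.50357 < 1.7 is true → IN Λ
[6] lift (-1,-17): star map gives 2.27390; window check 0.1 ≤ 2.27390 < 1.7 is false → out
[7] lift (4,14): star map gives 1.30385; window check 0.1 ≤ 1.30385 < 1.7 is true → IN Λ
[8] lift (-2,-18): star map gives 1.46648; window check 0.1 ≤ 1.46648 < 1.7 is true → IN Λ
[9] lift (-14,12): star map gives -16.31099; window check 0.1 ≤ -16.31099 < 1.7 is false → out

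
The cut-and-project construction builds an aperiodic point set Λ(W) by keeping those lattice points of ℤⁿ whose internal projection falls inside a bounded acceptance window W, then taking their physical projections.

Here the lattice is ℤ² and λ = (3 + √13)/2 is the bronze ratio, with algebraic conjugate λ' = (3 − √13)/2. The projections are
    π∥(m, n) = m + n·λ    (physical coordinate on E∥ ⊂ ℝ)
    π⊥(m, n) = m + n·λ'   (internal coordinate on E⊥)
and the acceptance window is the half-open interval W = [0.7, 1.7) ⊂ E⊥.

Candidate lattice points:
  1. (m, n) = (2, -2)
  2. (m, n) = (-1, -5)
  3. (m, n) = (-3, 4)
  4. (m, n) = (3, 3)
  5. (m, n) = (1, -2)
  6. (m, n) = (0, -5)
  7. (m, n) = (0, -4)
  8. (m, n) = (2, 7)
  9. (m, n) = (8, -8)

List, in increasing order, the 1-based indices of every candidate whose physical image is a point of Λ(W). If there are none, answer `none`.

λ' = (3−√13)/2 ≈ -0.30278.
#1 (2,-2): internal coord 2 + (-2)·λ' = +2.60555; +2.60555 ∉ [0.7, 1.7) → out
#2 (-1,-5): internal coord -1 + (-5)·λ' = +0.51388; +0.51388 ∉ [0.7, 1.7) → out
#3 (-3,4): internal coord -3 + (4)·λ' = -4.21110; -4.21110 ∉ [0.7, 1.7) → out
#4 (3,3): internal coord 3 + (3)·λ' = +2.09167; +2.09167 ∉ [0.7, 1.7) → out
#5 (1,-2): internal coord 1 + (-2)·λ' = +1.60555; +1.60555 ∈ [0.7, 1.7) → IN Λ
#6 (0,-5): internal coord 0 + (-5)·λ' = +1.51388; +1.51388 ∈ [0.7, 1.7) → IN Λ
#7 (0,-4): internal coord 0 + (-4)·λ' = +1.21110; +1.21110 ∈ [0.7, 1.7) → IN Λ
#8 (2,7): internal coord 2 + (7)·λ' = -0.11943; -0.11943 ∉ [0.7, 1.7) → out
#9 (8,-8): internal coord 8 + (-8)·λ' = +10.42221; +10.42221 ∉ [0.7, 1.7) → out

5, 6, 7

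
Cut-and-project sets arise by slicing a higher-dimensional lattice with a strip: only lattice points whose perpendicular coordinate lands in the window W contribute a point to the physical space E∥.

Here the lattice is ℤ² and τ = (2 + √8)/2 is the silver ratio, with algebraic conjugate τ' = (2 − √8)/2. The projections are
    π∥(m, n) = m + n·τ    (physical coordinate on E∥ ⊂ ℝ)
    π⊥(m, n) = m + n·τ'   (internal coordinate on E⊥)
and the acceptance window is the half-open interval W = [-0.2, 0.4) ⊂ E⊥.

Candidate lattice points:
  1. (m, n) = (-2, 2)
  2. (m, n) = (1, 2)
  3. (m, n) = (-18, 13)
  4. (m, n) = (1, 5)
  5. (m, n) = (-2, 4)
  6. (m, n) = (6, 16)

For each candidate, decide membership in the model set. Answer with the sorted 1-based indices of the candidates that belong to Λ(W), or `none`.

τ' = (2−√8)/2 ≈ -0.41421.
candidate 1: (m,n)=(-2,2) → π∥ = -2+2·τ ≈ 2.82843, π⊥ = -2+2·τ' ≈ -2.82843 ∉ [-0.2, 0.4) ⇒ out
candidate 2: (m,n)=(1,2) → π∥ = 1+2·τ ≈ 5.82843, π⊥ = 1+2·τ' ≈ 0.17157 ∈ [-0.2, 0.4) ⇒ IN Λ
candidate 3: (m,n)=(-18,13) → π∥ = -18+13·τ ≈ 13.38478, π⊥ = -18+13·τ' ≈ -23.38478 ∉ [-0.2, 0.4) ⇒ out
candidate 4: (m,n)=(1,5) → π∥ = 1+5·τ ≈ 13.07107, π⊥ = 1+5·τ' ≈ -1.07107 ∉ [-0.2, 0.4) ⇒ out
candidate 5: (m,n)=(-2,4) → π∥ = -2+4·τ ≈ 7.65685, π⊥ = -2+4·τ' ≈ -3.65685 ∉ [-0.2, 0.4) ⇒ out
candidate 6: (m,n)=(6,16) → π∥ = 6+16·τ ≈ 44.62742, π⊥ = 6+16·τ' ≈ -0.62742 ∉ [-0.2, 0.4) ⇒ out

2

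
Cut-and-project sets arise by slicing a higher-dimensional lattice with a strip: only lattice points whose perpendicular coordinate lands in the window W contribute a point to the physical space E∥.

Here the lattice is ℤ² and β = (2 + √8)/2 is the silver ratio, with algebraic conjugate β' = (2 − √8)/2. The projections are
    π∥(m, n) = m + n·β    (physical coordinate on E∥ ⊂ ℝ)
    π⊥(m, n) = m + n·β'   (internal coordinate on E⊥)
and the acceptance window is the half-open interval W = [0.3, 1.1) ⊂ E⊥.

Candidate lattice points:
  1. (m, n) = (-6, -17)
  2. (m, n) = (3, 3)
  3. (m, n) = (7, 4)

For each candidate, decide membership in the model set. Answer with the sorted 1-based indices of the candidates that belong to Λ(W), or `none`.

Compute β' = (2−√8)/2 = -0.4142, so π⊥(m,n) = m -0.4142·n.
candidate 1: (m,n)=(-6,-17) → π∥ = -6-17·β ≈ -47.0416, π⊥ = -6-17·β' ≈ 1.0416 ∈ [0.3, 1.1) ⇒ IN Λ
candidate 2: (m,n)=(3,3) → π∥ = 3+3·β ≈ 10.2426, π⊥ = 3+3·β' ≈ 1.7574 ∉ [0.3, 1.1) ⇒ out
candidate 3: (m,n)=(7,4) → π∥ = 7+4·β ≈ 16.6569, π⊥ = 7+4·β' ≈ 5.3431 ∉ [0.3, 1.1) ⇒ out

1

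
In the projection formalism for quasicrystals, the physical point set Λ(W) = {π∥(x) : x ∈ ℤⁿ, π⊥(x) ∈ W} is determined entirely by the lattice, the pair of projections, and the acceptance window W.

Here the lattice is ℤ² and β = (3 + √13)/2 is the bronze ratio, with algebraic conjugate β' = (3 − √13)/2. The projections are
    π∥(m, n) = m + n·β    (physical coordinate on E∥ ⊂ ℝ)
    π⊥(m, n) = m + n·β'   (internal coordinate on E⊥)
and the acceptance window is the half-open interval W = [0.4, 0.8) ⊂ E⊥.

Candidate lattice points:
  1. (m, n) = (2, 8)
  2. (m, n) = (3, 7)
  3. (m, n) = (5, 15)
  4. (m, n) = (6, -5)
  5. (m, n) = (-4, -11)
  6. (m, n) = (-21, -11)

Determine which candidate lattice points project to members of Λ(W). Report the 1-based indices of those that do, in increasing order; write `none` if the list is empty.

Compute β' = (3−√13)/2 = -0.30278, so π⊥(m,n) = m -0.30278·n.
candidate 1: (m,n)=(2,8) → π∥ = 2+8·β ≈ 28.42221, π⊥ = 2+8·β' ≈ -0.42221 ∉ [0.4, 0.8) ⇒ out
candidate 2: (m,n)=(3,7) → π∥ = 3+7·β ≈ 26.11943, π⊥ = 3+7·β' ≈ 0.88057 ∉ [0.4, 0.8) ⇒ out
candidate 3: (m,n)=(5,15) → π∥ = 5+15·β ≈ 54.54163, π⊥ = 5+15·β' ≈ 0.45837 ∈ [0.4, 0.8) ⇒ IN Λ
candidate 4: (m,n)=(6,-5) → π∥ = 6-5·β ≈ -10.51388, π⊥ = 6-5·β' ≈ 7.51388 ∉ [0.4, 0.8) ⇒ out
candidate 5: (m,n)=(-4,-11) → π∥ = -4-11·β ≈ -40.33053, π⊥ = -4-11·β' ≈ -0.66947 ∉ [0.4, 0.8) ⇒ out
candidate 6: (m,n)=(-21,-11) → π∥ = -21-11·β ≈ -57.33053, π⊥ = -21-11·β' ≈ -17.66947 ∉ [0.4, 0.8) ⇒ out

3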